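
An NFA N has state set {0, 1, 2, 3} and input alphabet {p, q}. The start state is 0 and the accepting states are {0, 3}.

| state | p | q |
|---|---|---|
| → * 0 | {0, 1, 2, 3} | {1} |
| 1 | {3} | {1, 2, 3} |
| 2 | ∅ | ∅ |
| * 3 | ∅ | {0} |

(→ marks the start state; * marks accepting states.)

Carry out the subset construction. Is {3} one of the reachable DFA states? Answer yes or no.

Start state of the DFA: {0}.
{0} --p--> {0, 1, 2, 3}  [new]
{0} --q--> {1}  [new]
{0, 1, 2, 3} --p--> {0, 1, 2, 3}  [seen]
{0, 1, 2, 3} --q--> {0, 1, 2, 3}  [seen]
{1} --p--> {3}  [new]
{1} --q--> {1, 2, 3}  [new]
{3} --p--> ∅  [new]
{3} --q--> {0}  [seen]
{1, 2, 3} --p--> {3}  [seen]
{1, 2, 3} --q--> {0, 1, 2, 3}  [seen]
∅ --p--> ∅  [seen]
∅ --q--> ∅  [seen]
Reachable DFA states: {0}, {0, 1, 2, 3}, {1}, {3}, {1, 2, 3}, ∅.
{3} is among them.

yes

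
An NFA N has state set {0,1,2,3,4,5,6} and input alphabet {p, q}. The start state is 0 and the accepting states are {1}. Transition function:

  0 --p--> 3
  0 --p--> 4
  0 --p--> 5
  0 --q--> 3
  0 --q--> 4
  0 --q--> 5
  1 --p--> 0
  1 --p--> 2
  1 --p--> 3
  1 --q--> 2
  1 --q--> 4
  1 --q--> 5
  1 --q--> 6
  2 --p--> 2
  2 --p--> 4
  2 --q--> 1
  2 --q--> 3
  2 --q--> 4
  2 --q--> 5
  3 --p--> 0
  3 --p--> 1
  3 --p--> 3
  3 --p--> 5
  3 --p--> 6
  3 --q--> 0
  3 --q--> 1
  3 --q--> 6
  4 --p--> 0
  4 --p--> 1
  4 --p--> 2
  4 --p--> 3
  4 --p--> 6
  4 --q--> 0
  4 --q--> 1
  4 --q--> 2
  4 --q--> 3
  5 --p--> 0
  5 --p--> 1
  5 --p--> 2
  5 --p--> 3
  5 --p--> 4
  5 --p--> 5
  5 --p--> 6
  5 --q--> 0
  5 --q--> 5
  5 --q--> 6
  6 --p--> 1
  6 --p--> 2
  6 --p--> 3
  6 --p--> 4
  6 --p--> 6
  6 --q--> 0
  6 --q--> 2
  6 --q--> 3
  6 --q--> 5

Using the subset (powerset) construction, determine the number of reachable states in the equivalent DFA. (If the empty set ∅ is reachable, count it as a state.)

Start state of the DFA: {0}.
{0} --p--> {3,4,5}  [new]
{0} --q--> {3,4,5}  [seen]
{3,4,5} --p--> {0,1,2,3,4,5,6}  [new]
{3,4,5} --q--> {0,1,2,3,5,6}  [new]
{0,1,2,3,4,5,6} --p--> {0,1,2,3,4,5,6}  [seen]
{0,1,2,3,4,5,6} --q--> {0,1,2,3,4,5,6}  [seen]
{0,1,2,3,5,6} --p--> {0,1,2,3,4,5,6}  [seen]
{0,1,2,3,5,6} --q--> {0,1,2,3,4,5,6}  [seen]
Reachable DFA states: {0}, {3,4,5}, {0,1,2,3,4,5,6}, {0,1,2,3,5,6}.

4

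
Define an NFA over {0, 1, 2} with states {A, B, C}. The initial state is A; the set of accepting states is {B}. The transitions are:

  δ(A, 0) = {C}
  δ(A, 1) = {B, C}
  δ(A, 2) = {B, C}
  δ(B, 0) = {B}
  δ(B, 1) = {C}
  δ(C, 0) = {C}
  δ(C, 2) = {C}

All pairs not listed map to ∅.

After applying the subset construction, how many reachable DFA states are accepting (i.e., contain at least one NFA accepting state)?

1

Start state of the DFA: {A}.
{A} --0--> {C}  [new]
{A} --1--> {B, C}  [new]
{A} --2--> {B, C}  [seen]
{C} --0--> {C}  [seen]
{C} --1--> ∅  [new]
{C} --2--> {C}  [seen]
{B, C} --0--> {B, C}  [seen]
{B, C} --1--> {C}  [seen]
{B, C} --2--> {C}  [seen]
∅ --0--> ∅  [seen]
∅ --1--> ∅  [seen]
∅ --2--> ∅  [seen]
Reachable DFA states: {A}, {C}, {B, C}, ∅.
Accepting DFA states (contain an NFA accepting state): {B, C}.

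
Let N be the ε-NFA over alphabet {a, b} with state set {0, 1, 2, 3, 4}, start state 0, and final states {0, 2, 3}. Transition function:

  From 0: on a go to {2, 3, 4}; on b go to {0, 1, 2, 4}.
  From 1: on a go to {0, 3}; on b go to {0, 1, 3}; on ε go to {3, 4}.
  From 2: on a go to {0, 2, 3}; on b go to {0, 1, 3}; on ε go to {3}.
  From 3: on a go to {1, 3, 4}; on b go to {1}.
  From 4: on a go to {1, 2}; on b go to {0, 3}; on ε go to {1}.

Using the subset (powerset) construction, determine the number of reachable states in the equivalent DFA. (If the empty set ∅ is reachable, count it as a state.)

4

Start state of the DFA: {0} (ε-closure of the NFA start).
{0} --a--> {1, 2, 3, 4}  [new]
{0} --b--> {0, 1, 2, 3, 4}  [new]
{1, 2, 3, 4} --a--> {0, 1, 2, 3, 4}  [seen]
{1, 2, 3, 4} --b--> {0, 1, 3, 4}  [new]
{0, 1, 2, 3, 4} --a--> {0, 1, 2, 3, 4}  [seen]
{0, 1, 2, 3, 4} --b--> {0, 1, 2, 3, 4}  [seen]
{0, 1, 3, 4} --a--> {0, 1, 2, 3, 4}  [seen]
{0, 1, 3, 4} --b--> {0, 1, 2, 3, 4}  [seen]
Reachable DFA states: {0}, {1, 2, 3, 4}, {0, 1, 2, 3, 4}, {0, 1, 3, 4}.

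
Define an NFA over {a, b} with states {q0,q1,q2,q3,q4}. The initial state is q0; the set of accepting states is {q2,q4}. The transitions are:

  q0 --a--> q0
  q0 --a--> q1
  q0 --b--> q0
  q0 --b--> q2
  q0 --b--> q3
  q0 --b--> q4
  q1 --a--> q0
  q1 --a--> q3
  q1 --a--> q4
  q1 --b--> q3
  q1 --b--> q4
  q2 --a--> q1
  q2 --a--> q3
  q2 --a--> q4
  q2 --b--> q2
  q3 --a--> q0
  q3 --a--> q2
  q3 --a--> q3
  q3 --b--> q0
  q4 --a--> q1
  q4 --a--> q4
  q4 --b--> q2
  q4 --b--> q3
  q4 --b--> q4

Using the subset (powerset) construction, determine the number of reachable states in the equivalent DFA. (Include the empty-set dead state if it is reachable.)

Start state of the DFA: {q0}.
{q0} --a--> {q0,q1}  [new]
{q0} --b--> {q0,q2,q3,q4}  [new]
{q0,q1} --a--> {q0,q1,q3,q4}  [new]
{q0,q1} --b--> {q0,q2,q3,q4}  [seen]
{q0,q2,q3,q4} --a--> {q0,q1,q2,q3,q4}  [new]
{q0,q2,q3,q4} --b--> {q0,q2,q3,q4}  [seen]
{q0,q1,q3,q4} --a--> {q0,q1,q2,q3,q4}  [seen]
{q0,q1,q3,q4} --b--> {q0,q2,q3,q4}  [seen]
{q0,q1,q2,q3,q4} --a--> {q0,q1,q2,q3,q4}  [seen]
{q0,q1,q2,q3,q4} --b--> {q0,q2,q3,q4}  [seen]
Reachable DFA states: {q0}, {q0,q1}, {q0,q2,q3,q4}, {q0,q1,q3,q4}, {q0,q1,q2,q3,q4}.

5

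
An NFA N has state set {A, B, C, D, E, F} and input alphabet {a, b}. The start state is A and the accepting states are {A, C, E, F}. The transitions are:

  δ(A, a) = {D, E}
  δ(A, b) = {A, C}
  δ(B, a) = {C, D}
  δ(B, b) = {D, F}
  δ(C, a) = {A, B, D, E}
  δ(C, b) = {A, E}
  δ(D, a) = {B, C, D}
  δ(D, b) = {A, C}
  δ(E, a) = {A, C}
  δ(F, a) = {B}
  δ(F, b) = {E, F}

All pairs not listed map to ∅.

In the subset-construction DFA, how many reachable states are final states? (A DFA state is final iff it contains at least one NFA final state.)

10

Start state of the DFA: {A}.
{A} --a--> {D, E}  [new]
{A} --b--> {A, C}  [new]
{D, E} --a--> {A, B, C, D}  [new]
{D, E} --b--> {A, C}  [seen]
{A, C} --a--> {A, B, D, E}  [new]
{A, C} --b--> {A, C, E}  [new]
{A, B, C, D} --a--> {A, B, C, D, E}  [new]
{A, B, C, D} --b--> {A, C, D, E, F}  [new]
{A, B, D, E} --a--> {A, B, C, D, E}  [seen]
{A, B, D, E} --b--> {A, C, D, F}  [new]
{A, C, E} --a--> {A, B, C, D, E}  [seen]
{A, C, E} --b--> {A, C, E}  [seen]
{A, B, C, D, E} --a--> {A, B, C, D, E}  [seen]
{A, B, C, D, E} --b--> {A, C, D, E, F}  [seen]
{A, C, D, E, F} --a--> {A, B, C, D, E}  [seen]
{A, C, D, E, F} --b--> {A, C, E, F}  [new]
{A, C, D, F} --a--> {A, B, C, D, E}  [seen]
{A, C, D, F} --b--> {A, C, E, F}  [seen]
{A, C, E, F} --a--> {A, B, C, D, E}  [seen]
{A, C, E, F} --b--> {A, C, E, F}  [seen]
Reachable DFA states: {A}, {D, E}, {A, C}, {A, B, C, D}, {A, B, D, E}, {A, C, E}, {A, B, C, D, E}, {A, C, D, E, F}, {A, C, D, F}, {A, C, E, F}.
Accepting DFA states (contain an NFA accepting state): {A}, {D, E}, {A, C}, {A, B, C, D}, {A, B, D, E}, {A, C, E}, {A, B, C, D, E}, {A, C, D, E, F}, {A, C, D, F}, {A, C, E, F}.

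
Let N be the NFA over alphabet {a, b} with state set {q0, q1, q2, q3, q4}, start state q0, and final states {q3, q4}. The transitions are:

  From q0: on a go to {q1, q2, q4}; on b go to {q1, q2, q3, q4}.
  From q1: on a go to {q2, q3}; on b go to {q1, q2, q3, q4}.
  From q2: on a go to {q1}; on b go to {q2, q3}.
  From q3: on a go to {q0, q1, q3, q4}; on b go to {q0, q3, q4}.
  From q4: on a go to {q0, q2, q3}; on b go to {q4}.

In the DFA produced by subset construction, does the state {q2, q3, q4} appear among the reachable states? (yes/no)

Start state of the DFA: {q0}.
{q0} --a--> {q1, q2, q4}  [new]
{q0} --b--> {q1, q2, q3, q4}  [new]
{q1, q2, q4} --a--> {q0, q1, q2, q3}  [new]
{q1, q2, q4} --b--> {q1, q2, q3, q4}  [seen]
{q1, q2, q3, q4} --a--> {q0, q1, q2, q3, q4}  [new]
{q1, q2, q3, q4} --b--> {q0, q1, q2, q3, q4}  [seen]
{q0, q1, q2, q3} --a--> {q0, q1, q2, q3, q4}  [seen]
{q0, q1, q2, q3} --b--> {q0, q1, q2, q3, q4}  [seen]
{q0, q1, q2, q3, q4} --a--> {q0, q1, q2, q3, q4}  [seen]
{q0, q1, q2, q3, q4} --b--> {q0, q1, q2, q3, q4}  [seen]
Reachable DFA states: {q0}, {q1, q2, q4}, {q1, q2, q3, q4}, {q0, q1, q2, q3}, {q0, q1, q2, q3, q4}.
{q2, q3, q4} is not among them.

no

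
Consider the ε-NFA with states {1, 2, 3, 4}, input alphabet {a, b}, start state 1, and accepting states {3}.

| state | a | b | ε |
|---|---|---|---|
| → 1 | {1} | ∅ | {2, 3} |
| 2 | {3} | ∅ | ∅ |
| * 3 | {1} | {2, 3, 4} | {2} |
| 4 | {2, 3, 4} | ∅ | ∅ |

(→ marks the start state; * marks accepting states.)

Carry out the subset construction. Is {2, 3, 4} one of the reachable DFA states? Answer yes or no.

Start state of the DFA: {1, 2, 3} (ε-closure of the NFA start).
{1, 2, 3} --a--> {1, 2, 3}  [seen]
{1, 2, 3} --b--> {2, 3, 4}  [new]
{2, 3, 4} --a--> {1, 2, 3, 4}  [new]
{2, 3, 4} --b--> {2, 3, 4}  [seen]
{1, 2, 3, 4} --a--> {1, 2, 3, 4}  [seen]
{1, 2, 3, 4} --b--> {2, 3, 4}  [seen]
Reachable DFA states: {1, 2, 3}, {2, 3, 4}, {1, 2, 3, 4}.
{2, 3, 4} is among them.

yes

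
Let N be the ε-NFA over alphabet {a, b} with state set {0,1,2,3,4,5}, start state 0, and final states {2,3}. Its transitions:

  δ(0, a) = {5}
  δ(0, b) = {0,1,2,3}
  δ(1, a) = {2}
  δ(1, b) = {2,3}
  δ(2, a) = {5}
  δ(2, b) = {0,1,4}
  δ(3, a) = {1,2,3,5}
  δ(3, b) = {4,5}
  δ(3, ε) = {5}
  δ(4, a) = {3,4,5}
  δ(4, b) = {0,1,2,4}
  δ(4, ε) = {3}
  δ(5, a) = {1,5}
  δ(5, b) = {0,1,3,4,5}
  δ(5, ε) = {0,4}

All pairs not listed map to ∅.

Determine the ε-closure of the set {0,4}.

{0,3,4,5}

Begin with {0,4}.
4 →ε {3}; add 3.
3 →ε {5}; add 5.
ε-closure = {0,3,4,5}.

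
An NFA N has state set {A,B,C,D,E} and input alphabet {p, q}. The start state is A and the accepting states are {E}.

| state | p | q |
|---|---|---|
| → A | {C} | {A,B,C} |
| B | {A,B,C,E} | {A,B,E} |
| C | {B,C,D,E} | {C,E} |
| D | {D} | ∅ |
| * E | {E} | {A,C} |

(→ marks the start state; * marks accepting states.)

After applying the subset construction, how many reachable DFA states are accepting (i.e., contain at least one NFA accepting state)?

Start state of the DFA: {A}.
{A} --p--> {C}  [new]
{A} --q--> {A,B,C}  [new]
{C} --p--> {B,C,D,E}  [new]
{C} --q--> {C,E}  [new]
{A,B,C} --p--> {A,B,C,D,E}  [new]
{A,B,C} --q--> {A,B,C,E}  [new]
{B,C,D,E} --p--> {A,B,C,D,E}  [seen]
{B,C,D,E} --q--> {A,B,C,E}  [seen]
{C,E} --p--> {B,C,D,E}  [seen]
{C,E} --q--> {A,C,E}  [new]
{A,B,C,D,E} --p--> {A,B,C,D,E}  [seen]
{A,B,C,D,E} --q--> {A,B,C,E}  [seen]
{A,B,C,E} --p--> {A,B,C,D,E}  [seen]
{A,B,C,E} --q--> {A,B,C,E}  [seen]
{A,C,E} --p--> {B,C,D,E}  [seen]
{A,C,E} --q--> {A,B,C,E}  [seen]
Reachable DFA states: {A}, {C}, {A,B,C}, {B,C,D,E}, {C,E}, {A,B,C,D,E}, {A,B,C,E}, {A,C,E}.
Accepting DFA states (contain an NFA accepting state): {B,C,D,E}, {C,E}, {A,B,C,D,E}, {A,B,C,E}, {A,C,E}.

5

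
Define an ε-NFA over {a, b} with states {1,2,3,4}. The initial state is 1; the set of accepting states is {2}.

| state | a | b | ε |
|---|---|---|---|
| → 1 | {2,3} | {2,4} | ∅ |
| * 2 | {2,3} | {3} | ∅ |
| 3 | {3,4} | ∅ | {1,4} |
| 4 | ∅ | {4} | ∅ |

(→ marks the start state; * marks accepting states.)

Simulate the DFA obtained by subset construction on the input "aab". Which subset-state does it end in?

Start: {1}.
δ(1,a) = {2,3}.
Union: {2,3}.
ε-closure gives {1,2,3,4}.
After a: {1,2,3,4}.
δ(1,a) = {2,3}; δ(2,a) = {2,3}; δ(3,a) = {3,4}; δ(4,a) = ∅.
Union: {2,3,4}.
ε-closure gives {1,2,3,4}.
After a: {1,2,3,4}.
δ(1,b) = {2,4}; δ(2,b) = {3}; δ(3,b) = ∅; δ(4,b) = {4}.
Union: {2,3,4}.
ε-closure gives {1,2,3,4}.
After b: {1,2,3,4}.

{1,2,3,4}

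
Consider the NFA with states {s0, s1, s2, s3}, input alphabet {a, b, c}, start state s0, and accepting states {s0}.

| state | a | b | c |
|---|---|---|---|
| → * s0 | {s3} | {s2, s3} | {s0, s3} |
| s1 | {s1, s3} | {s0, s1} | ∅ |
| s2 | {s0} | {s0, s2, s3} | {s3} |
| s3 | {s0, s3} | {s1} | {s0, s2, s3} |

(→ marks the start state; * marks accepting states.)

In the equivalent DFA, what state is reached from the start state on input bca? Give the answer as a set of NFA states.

{s0, s3}

Start: {s0}.
δ(s0,b) = {s2, s3}.
Union: {s2, s3}.
After b: {s2, s3}.
δ(s2,c) = {s3}; δ(s3,c) = {s0, s2, s3}.
Union: {s0, s2, s3}.
After c: {s0, s2, s3}.
δ(s0,a) = {s3}; δ(s2,a) = {s0}; δ(s3,a) = {s0, s3}.
Union: {s0, s3}.
After a: {s0, s3}.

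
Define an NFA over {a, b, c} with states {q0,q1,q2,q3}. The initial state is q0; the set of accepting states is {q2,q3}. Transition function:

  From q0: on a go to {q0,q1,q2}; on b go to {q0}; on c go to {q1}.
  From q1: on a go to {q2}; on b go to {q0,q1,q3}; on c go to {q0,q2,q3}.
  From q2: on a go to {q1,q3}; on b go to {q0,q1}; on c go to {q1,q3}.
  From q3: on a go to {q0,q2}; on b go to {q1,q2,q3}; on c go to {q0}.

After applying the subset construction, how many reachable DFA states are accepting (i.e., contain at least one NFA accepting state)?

7

Start state of the DFA: {q0}.
{q0} --a--> {q0,q1,q2}  [new]
{q0} --b--> {q0}  [seen]
{q0} --c--> {q1}  [new]
{q0,q1,q2} --a--> {q0,q1,q2,q3}  [new]
{q0,q1,q2} --b--> {q0,q1,q3}  [new]
{q0,q1,q2} --c--> {q0,q1,q2,q3}  [seen]
{q1} --a--> {q2}  [new]
{q1} --b--> {q0,q1,q3}  [seen]
{q1} --c--> {q0,q2,q3}  [new]
{q0,q1,q2,q3} --a--> {q0,q1,q2,q3}  [seen]
{q0,q1,q2,q3} --b--> {q0,q1,q2,q3}  [seen]
{q0,q1,q2,q3} --c--> {q0,q1,q2,q3}  [seen]
{q0,q1,q3} --a--> {q0,q1,q2}  [seen]
{q0,q1,q3} --b--> {q0,q1,q2,q3}  [seen]
{q0,q1,q3} --c--> {q0,q1,q2,q3}  [seen]
{q2} --a--> {q1,q3}  [new]
{q2} --b--> {q0,q1}  [new]
{q2} --c--> {q1,q3}  [seen]
{q0,q2,q3} --a--> {q0,q1,q2,q3}  [seen]
{q0,q2,q3} --b--> {q0,q1,q2,q3}  [seen]
{q0,q2,q3} --c--> {q0,q1,q3}  [seen]
{q1,q3} --a--> {q0,q2}  [new]
{q1,q3} --b--> {q0,q1,q2,q3}  [seen]
{q1,q3} --c--> {q0,q2,q3}  [seen]
{q0,q1} --a--> {q0,q1,q2}  [seen]
{q0,q1} --b--> {q0,q1,q3}  [seen]
{q0,q1} --c--> {q0,q1,q2,q3}  [seen]
{q0,q2} --a--> {q0,q1,q2,q3}  [seen]
{q0,q2} --b--> {q0,q1}  [seen]
{q0,q2} --c--> {q1,q3}  [seen]
Reachable DFA states: {q0}, {q0,q1,q2}, {q1}, {q0,q1,q2,q3}, {q0,q1,q3}, {q2}, {q0,q2,q3}, {q1,q3}, {q0,q1}, {q0,q2}.
Accepting DFA states (contain an NFA accepting state): {q0,q1,q2}, {q0,q1,q2,q3}, {q0,q1,q3}, {q2}, {q0,q2,q3}, {q1,q3}, {q0,q2}.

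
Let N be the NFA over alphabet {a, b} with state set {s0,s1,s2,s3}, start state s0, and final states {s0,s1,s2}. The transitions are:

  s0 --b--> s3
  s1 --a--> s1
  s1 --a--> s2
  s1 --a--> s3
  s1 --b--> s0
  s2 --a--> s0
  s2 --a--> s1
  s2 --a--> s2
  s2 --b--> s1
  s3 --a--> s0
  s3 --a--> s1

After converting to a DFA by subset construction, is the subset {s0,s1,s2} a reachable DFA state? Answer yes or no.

Start state of the DFA: {s0}.
{s0} --a--> ∅  [new]
{s0} --b--> {s3}  [new]
∅ --a--> ∅  [seen]
∅ --b--> ∅  [seen]
{s3} --a--> {s0,s1}  [new]
{s3} --b--> ∅  [seen]
{s0,s1} --a--> {s1,s2,s3}  [new]
{s0,s1} --b--> {s0,s3}  [new]
{s1,s2,s3} --a--> {s0,s1,s2,s3}  [new]
{s1,s2,s3} --b--> {s0,s1}  [seen]
{s0,s3} --a--> {s0,s1}  [seen]
{s0,s3} --b--> {s3}  [seen]
{s0,s1,s2,s3} --a--> {s0,s1,s2,s3}  [seen]
{s0,s1,s2,s3} --b--> {s0,s1,s3}  [new]
{s0,s1,s3} --a--> {s0,s1,s2,s3}  [seen]
{s0,s1,s3} --b--> {s0,s3}  [seen]
Reachable DFA states: {s0}, ∅, {s3}, {s0,s1}, {s1,s2,s3}, {s0,s3}, {s0,s1,s2,s3}, {s0,s1,s3}.
{s0,s1,s2} is not among them.

no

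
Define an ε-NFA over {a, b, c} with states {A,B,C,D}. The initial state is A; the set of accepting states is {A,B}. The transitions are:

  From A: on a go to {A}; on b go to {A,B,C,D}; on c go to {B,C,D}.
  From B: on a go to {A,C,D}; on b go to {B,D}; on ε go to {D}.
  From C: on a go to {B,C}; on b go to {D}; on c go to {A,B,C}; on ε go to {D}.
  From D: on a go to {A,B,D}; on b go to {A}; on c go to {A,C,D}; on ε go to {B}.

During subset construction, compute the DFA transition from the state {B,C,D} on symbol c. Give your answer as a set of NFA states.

{A,B,C,D}

δ(B,c) = ∅; δ(C,c) = {A,B,C}; δ(D,c) = {A,C,D}.
Union: {A,B,C,D}.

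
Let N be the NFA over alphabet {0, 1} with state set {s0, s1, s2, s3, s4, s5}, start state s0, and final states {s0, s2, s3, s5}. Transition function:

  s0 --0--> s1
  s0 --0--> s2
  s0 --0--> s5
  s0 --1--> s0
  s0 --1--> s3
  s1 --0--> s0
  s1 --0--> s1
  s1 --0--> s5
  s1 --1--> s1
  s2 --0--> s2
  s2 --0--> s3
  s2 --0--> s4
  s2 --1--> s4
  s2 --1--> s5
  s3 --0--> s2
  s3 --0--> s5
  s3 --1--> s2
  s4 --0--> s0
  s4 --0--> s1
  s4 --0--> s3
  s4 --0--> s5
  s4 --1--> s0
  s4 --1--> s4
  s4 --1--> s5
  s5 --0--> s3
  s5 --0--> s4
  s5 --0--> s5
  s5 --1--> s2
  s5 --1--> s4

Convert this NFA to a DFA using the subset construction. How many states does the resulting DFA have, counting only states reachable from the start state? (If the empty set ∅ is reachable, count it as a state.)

9

Start state of the DFA: {s0}.
{s0} --0--> {s1, s2, s5}  [new]
{s0} --1--> {s0, s3}  [new]
{s1, s2, s5} --0--> {s0, s1, s2, s3, s4, s5}  [new]
{s1, s2, s5} --1--> {s1, s2, s4, s5}  [new]
{s0, s3} --0--> {s1, s2, s5}  [seen]
{s0, s3} --1--> {s0, s2, s3}  [new]
{s0, s1, s2, s3, s4, s5} --0--> {s0, s1, s2, s3, s4, s5}  [seen]
{s0, s1, s2, s3, s4, s5} --1--> {s0, s1, s2, s3, s4, s5}  [seen]
{s1, s2, s4, s5} --0--> {s0, s1, s2, s3, s4, s5}  [seen]
{s1, s2, s4, s5} --1--> {s0, s1, s2, s4, s5}  [new]
{s0, s2, s3} --0--> {s1, s2, s3, s4, s5}  [new]
{s0, s2, s3} --1--> {s0, s2, s3, s4, s5}  [new]
{s0, s1, s2, s4, s5} --0--> {s0, s1, s2, s3, s4, s5}  [seen]
{s0, s1, s2, s4, s5} --1--> {s0, s1, s2, s3, s4, s5}  [seen]
{s1, s2, s3, s4, s5} --0--> {s0, s1, s2, s3, s4, s5}  [seen]
{s1, s2, s3, s4, s5} --1--> {s0, s1, s2, s4, s5}  [seen]
{s0, s2, s3, s4, s5} --0--> {s0, s1, s2, s3, s4, s5}  [seen]
{s0, s2, s3, s4, s5} --1--> {s0, s2, s3, s4, s5}  [seen]
Reachable DFA states: {s0}, {s1, s2, s5}, {s0, s3}, {s0, s1, s2, s3, s4, s5}, {s1, s2, s4, s5}, {s0, s2, s3}, {s0, s1, s2, s4, s5}, {s1, s2, s3, s4, s5}, {s0, s2, s3, s4, s5}.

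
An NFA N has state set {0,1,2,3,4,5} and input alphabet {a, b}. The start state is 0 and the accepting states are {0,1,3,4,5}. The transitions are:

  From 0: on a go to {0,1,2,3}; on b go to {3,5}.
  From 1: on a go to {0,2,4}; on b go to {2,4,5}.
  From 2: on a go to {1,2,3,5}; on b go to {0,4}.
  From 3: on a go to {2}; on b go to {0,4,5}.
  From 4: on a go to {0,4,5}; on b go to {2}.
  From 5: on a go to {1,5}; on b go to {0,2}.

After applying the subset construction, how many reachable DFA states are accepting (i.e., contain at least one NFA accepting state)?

Start state of the DFA: {0}.
{0} --a--> {0,1,2,3}  [new]
{0} --b--> {3,5}  [new]
{0,1,2,3} --a--> {0,1,2,3,4,5}  [new]
{0,1,2,3} --b--> {0,2,3,4,5}  [new]
{3,5} --a--> {1,2,5}  [new]
{3,5} --b--> {0,2,4,5}  [new]
{0,1,2,3,4,5} --a--> {0,1,2,3,4,5}  [seen]
{0,1,2,3,4,5} --b--> {0,2,3,4,5}  [seen]
{0,2,3,4,5} --a--> {0,1,2,3,4,5}  [seen]
{0,2,3,4,5} --b--> {0,2,3,4,5}  [seen]
{1,2,5} --a--> {0,1,2,3,4,5}  [seen]
{1,2,5} --b--> {0,2,4,5}  [seen]
{0,2,4,5} --a--> {0,1,2,3,4,5}  [seen]
{0,2,4,5} --b--> {0,2,3,4,5}  [seen]
Reachable DFA states: {0}, {0,1,2,3}, {3,5}, {0,1,2,3,4,5}, {0,2,3,4,5}, {1,2,5}, {0,2,4,5}.
Accepting DFA states (contain an NFA accepting state): {0}, {0,1,2,3}, {3,5}, {0,1,2,3,4,5}, {0,2,3,4,5}, {1,2,5}, {0,2,4,5}.

7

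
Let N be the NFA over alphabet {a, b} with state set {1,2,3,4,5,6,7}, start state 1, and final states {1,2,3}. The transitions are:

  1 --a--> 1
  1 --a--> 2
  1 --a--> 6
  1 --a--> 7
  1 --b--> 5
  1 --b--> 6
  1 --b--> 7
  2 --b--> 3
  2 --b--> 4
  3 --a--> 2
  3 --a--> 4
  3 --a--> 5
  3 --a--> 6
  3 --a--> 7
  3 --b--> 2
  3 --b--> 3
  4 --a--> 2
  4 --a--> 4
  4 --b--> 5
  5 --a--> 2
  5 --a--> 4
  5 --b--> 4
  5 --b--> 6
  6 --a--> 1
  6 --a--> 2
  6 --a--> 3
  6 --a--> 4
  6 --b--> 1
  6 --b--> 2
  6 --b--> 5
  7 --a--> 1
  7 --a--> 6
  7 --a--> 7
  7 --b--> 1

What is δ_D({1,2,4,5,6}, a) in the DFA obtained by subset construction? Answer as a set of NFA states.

{1,2,3,4,6,7}

δ(1,a) = {1,2,6,7}; δ(2,a) = ∅; δ(4,a) = {2,4}; δ(5,a) = {2,4}; δ(6,a) = {1,2,3,4}.
Union: {1,2,3,4,6,7}.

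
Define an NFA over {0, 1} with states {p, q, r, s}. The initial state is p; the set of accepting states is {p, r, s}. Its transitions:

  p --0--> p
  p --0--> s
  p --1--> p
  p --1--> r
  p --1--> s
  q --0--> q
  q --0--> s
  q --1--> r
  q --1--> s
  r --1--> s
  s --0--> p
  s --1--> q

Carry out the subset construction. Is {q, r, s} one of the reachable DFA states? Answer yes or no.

Start state of the DFA: {p}.
{p} --0--> {p, s}  [new]
{p} --1--> {p, r, s}  [new]
{p, s} --0--> {p, s}  [seen]
{p, s} --1--> {p, q, r, s}  [new]
{p, r, s} --0--> {p, s}  [seen]
{p, r, s} --1--> {p, q, r, s}  [seen]
{p, q, r, s} --0--> {p, q, s}  [new]
{p, q, r, s} --1--> {p, q, r, s}  [seen]
{p, q, s} --0--> {p, q, s}  [seen]
{p, q, s} --1--> {p, q, r, s}  [seen]
Reachable DFA states: {p}, {p, s}, {p, r, s}, {p, q, r, s}, {p, q, s}.
{q, r, s} is not among them.

no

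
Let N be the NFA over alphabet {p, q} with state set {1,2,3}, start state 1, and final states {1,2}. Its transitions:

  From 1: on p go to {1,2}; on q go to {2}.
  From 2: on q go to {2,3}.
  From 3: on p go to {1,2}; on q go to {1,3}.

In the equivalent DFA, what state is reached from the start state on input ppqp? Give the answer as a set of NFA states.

Start: {1}.
δ(1,p) = {1,2}.
Union: {1,2}.
After p: {1,2}.
δ(1,p) = {1,2}; δ(2,p) = ∅.
Union: {1,2}.
After p: {1,2}.
δ(1,q) = {2}; δ(2,q) = {2,3}.
Union: {2,3}.
After q: {2,3}.
δ(2,p) = ∅; δ(3,p) = {1,2}.
Union: {1,2}.
After p: {1,2}.

{1,2}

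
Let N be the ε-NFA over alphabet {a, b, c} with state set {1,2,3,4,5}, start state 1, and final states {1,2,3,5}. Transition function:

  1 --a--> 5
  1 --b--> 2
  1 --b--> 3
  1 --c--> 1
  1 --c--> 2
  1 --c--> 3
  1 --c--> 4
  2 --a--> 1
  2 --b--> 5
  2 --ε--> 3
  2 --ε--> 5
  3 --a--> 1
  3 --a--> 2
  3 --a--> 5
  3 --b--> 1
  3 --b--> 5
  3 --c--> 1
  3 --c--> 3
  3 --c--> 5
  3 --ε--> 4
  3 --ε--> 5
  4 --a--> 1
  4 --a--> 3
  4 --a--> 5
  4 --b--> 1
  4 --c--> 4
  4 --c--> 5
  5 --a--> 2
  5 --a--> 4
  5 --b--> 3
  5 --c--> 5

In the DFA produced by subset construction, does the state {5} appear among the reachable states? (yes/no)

yes

Start state of the DFA: {1} (ε-closure of the NFA start).
{1} --a--> {5}  [new]
{1} --b--> {2,3,4,5}  [new]
{1} --c--> {1,2,3,4,5}  [new]
{5} --a--> {2,3,4,5}  [seen]
{5} --b--> {3,4,5}  [new]
{5} --c--> {5}  [seen]
{2,3,4,5} --a--> {1,2,3,4,5}  [seen]
{2,3,4,5} --b--> {1,3,4,5}  [new]
{2,3,4,5} --c--> {1,3,4,5}  [seen]
{1,2,3,4,5} --a--> {1,2,3,4,5}  [seen]
{1,2,3,4,5} --b--> {1,2,3,4,5}  [seen]
{1,2,3,4,5} --c--> {1,2,3,4,5}  [seen]
{3,4,5} --a--> {1,2,3,4,5}  [seen]
{3,4,5} --b--> {1,3,4,5}  [seen]
{3,4,5} --c--> {1,3,4,5}  [seen]
{1,3,4,5} --a--> {1,2,3,4,5}  [seen]
{1,3,4,5} --b--> {1,2,3,4,5}  [seen]
{1,3,4,5} --c--> {1,2,3,4,5}  [seen]
Reachable DFA states: {1}, {5}, {2,3,4,5}, {1,2,3,4,5}, {3,4,5}, {1,3,4,5}.
{5} is among them.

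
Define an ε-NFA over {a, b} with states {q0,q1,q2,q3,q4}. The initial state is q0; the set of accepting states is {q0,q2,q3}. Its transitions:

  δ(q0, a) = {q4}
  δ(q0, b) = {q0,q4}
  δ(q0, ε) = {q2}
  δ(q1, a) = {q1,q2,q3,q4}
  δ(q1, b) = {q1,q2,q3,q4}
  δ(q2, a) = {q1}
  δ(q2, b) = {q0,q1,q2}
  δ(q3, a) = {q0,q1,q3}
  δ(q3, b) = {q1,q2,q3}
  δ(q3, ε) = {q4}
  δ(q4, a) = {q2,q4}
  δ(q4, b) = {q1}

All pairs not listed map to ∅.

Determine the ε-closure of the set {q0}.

{q0,q2}

Begin with {q0}.
q0 →ε {q2}; add q2.
ε-closure = {q0,q2}.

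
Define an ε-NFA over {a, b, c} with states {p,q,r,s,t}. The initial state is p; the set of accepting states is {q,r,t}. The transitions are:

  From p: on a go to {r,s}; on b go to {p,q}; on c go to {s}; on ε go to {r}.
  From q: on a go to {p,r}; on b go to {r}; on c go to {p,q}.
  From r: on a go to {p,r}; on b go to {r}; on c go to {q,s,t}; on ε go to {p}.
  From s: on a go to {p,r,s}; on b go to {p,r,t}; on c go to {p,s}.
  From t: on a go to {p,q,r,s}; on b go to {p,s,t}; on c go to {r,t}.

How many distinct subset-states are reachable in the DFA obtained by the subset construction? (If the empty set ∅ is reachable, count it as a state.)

8

Start state of the DFA: {p,r} (ε-closure of the NFA start).
{p,r} --a--> {p,r,s}  [new]
{p,r} --b--> {p,q,r}  [new]
{p,r} --c--> {q,s,t}  [new]
{p,r,s} --a--> {p,r,s}  [seen]
{p,r,s} --b--> {p,q,r,t}  [new]
{p,r,s} --c--> {p,q,r,s,t}  [new]
{p,q,r} --a--> {p,r,s}  [seen]
{p,q,r} --b--> {p,q,r}  [seen]
{p,q,r} --c--> {p,q,r,s,t}  [seen]
{q,s,t} --a--> {p,q,r,s}  [new]
{q,s,t} --b--> {p,r,s,t}  [new]
{q,s,t} --c--> {p,q,r,s,t}  [seen]
{p,q,r,t} --a--> {p,q,r,s}  [seen]
{p,q,r,t} --b--> {p,q,r,s,t}  [seen]
{p,q,r,t} --c--> {p,q,r,s,t}  [seen]
{p,q,r,s,t} --a--> {p,q,r,s}  [seen]
{p,q,r,s,t} --b--> {p,q,r,s,t}  [seen]
{p,q,r,s,t} --c--> {p,q,r,s,t}  [seen]
{p,q,r,s} --a--> {p,r,s}  [seen]
{p,q,r,s} --b--> {p,q,r,t}  [seen]
{p,q,r,s} --c--> {p,q,r,s,t}  [seen]
{p,r,s,t} --a--> {p,q,r,s}  [seen]
{p,r,s,t} --b--> {p,q,r,s,t}  [seen]
{p,r,s,t} --c--> {p,q,r,s,t}  [seen]
Reachable DFA states: {p,r}, {p,r,s}, {p,q,r}, {q,s,t}, {p,q,r,t}, {p,q,r,s,t}, {p,q,r,s}, {p,r,s,t}.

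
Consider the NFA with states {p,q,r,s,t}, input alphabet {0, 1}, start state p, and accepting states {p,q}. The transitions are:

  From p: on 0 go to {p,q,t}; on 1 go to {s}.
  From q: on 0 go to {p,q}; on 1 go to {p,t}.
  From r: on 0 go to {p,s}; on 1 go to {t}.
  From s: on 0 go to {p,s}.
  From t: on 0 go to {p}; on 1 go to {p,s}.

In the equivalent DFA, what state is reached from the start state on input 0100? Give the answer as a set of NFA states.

{p,q,s,t}

Start: {p}.
δ(p,0) = {p,q,t}.
Union: {p,q,t}.
After 0: {p,q,t}.
δ(p,1) = {s}; δ(q,1) = {p,t}; δ(t,1) = {p,s}.
Union: {p,s,t}.
After 1: {p,s,t}.
δ(p,0) = {p,q,t}; δ(s,0) = {p,s}; δ(t,0) = {p}.
Union: {p,q,s,t}.
After 0: {p,q,s,t}.
δ(p,0) = {p,q,t}; δ(q,0) = {p,q}; δ(s,0) = {p,s}; δ(t,0) = {p}.
Union: {p,q,s,t}.
After 0: {p,q,s,t}.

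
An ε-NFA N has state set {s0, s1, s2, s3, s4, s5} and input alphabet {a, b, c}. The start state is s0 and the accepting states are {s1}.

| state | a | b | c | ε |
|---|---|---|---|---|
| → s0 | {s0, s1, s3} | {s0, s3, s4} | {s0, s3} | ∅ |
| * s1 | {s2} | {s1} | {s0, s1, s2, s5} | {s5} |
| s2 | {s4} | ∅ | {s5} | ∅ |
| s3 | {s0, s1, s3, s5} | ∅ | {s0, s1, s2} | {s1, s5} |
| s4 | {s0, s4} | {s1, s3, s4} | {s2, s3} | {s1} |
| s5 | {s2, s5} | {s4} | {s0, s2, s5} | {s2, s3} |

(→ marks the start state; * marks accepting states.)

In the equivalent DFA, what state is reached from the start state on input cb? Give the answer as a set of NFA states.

Start: {s0}.
δ(s0,c) = {s0, s3}.
Union: {s0, s3}.
ε-closure gives {s0, s1, s2, s3, s5}.
After c: {s0, s1, s2, s3, s5}.
δ(s0,b) = {s0, s3, s4}; δ(s1,b) = {s1}; δ(s2,b) = ∅; δ(s3,b) = ∅; δ(s5,b) = {s4}.
Union: {s0, s1, s3, s4}.
ε-closure gives {s0, s1, s2, s3, s4, s5}.
After b: {s0, s1, s2, s3, s4, s5}.

{s0, s1, s2, s3, s4, s5}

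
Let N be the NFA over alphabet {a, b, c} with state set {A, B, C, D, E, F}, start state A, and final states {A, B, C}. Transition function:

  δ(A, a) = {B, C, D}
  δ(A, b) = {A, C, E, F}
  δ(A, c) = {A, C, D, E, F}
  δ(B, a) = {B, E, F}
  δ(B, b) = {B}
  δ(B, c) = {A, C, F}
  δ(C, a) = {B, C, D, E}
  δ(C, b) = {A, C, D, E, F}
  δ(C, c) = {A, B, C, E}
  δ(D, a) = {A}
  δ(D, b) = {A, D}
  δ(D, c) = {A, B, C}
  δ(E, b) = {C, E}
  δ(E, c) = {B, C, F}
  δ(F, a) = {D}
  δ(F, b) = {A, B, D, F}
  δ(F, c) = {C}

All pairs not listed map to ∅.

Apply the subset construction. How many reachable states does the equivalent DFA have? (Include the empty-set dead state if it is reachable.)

9

Start state of the DFA: {A}.
{A} --a--> {B, C, D}  [new]
{A} --b--> {A, C, E, F}  [new]
{A} --c--> {A, C, D, E, F}  [new]
{B, C, D} --a--> {A, B, C, D, E, F}  [new]
{B, C, D} --b--> {A, B, C, D, E, F}  [seen]
{B, C, D} --c--> {A, B, C, E, F}  [new]
{A, C, E, F} --a--> {B, C, D, E}  [new]
{A, C, E, F} --b--> {A, B, C, D, E, F}  [seen]
{A, C, E, F} --c--> {A, B, C, D, E, F}  [seen]
{A, C, D, E, F} --a--> {A, B, C, D, E}  [new]
{A, C, D, E, F} --b--> {A, B, C, D, E, F}  [seen]
{A, C, D, E, F} --c--> {A, B, C, D, E, F}  [seen]
{A, B, C, D, E, F} --a--> {A, B, C, D, E, F}  [seen]
{A, B, C, D, E, F} --b--> {A, B, C, D, E, F}  [seen]
{A, B, C, D, E, F} --c--> {A, B, C, D, E, F}  [seen]
{A, B, C, E, F} --a--> {B, C, D, E, F}  [new]
{A, B, C, E, F} --b--> {A, B, C, D, E, F}  [seen]
{A, B, C, E, F} --c--> {A, B, C, D, E, F}  [seen]
{B, C, D, E} --a--> {A, B, C, D, E, F}  [seen]
{B, C, D, E} --b--> {A, B, C, D, E, F}  [seen]
{B, C, D, E} --c--> {A, B, C, E, F}  [seen]
{A, B, C, D, E} --a--> {A, B, C, D, E, F}  [seen]
{A, B, C, D, E} --b--> {A, B, C, D, E, F}  [seen]
{A, B, C, D, E} --c--> {A, B, C, D, E, F}  [seen]
{B, C, D, E, F} --a--> {A, B, C, D, E, F}  [seen]
{B, C, D, E, F} --b--> {A, B, C, D, E, F}  [seen]
{B, C, D, E, F} --c--> {A, B, C, E, F}  [seen]
Reachable DFA states: {A}, {B, C, D}, {A, C, E, F}, {A, C, D, E, F}, {A, B, C, D, E, F}, {A, B, C, E, F}, {B, C, D, E}, {A, B, C, D, E}, {B, C, D, E, F}.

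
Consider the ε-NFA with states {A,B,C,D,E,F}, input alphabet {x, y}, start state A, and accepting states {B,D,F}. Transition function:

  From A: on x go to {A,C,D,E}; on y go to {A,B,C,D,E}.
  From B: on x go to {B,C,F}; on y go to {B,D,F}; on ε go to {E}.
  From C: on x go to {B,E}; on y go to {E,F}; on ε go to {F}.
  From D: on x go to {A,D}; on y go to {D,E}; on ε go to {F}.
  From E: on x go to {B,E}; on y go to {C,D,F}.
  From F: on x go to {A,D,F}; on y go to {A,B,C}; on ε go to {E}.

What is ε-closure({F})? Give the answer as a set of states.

{E,F}

Begin with {F}.
F →ε {E}; add E.
ε-closure = {E,F}.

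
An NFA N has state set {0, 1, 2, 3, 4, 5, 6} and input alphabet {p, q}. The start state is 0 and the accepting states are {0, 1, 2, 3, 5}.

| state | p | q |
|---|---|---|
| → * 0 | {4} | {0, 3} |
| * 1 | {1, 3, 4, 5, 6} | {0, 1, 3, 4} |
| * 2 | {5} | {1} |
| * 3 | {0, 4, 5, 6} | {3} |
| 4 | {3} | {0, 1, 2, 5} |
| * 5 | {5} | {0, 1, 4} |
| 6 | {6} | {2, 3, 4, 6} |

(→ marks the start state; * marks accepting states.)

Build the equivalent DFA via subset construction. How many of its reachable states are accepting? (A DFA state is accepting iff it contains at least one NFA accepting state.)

Start state of the DFA: {0}.
{0} --p--> {4}  [new]
{0} --q--> {0, 3}  [new]
{4} --p--> {3}  [new]
{4} --q--> {0, 1, 2, 5}  [new]
{0, 3} --p--> {0, 4, 5, 6}  [new]
{0, 3} --q--> {0, 3}  [seen]
{3} --p--> {0, 4, 5, 6}  [seen]
{3} --q--> {3}  [seen]
{0, 1, 2, 5} --p--> {1, 3, 4, 5, 6}  [new]
{0, 1, 2, 5} --q--> {0, 1, 3, 4}  [new]
{0, 4, 5, 6} --p--> {3, 4, 5, 6}  [new]
{0, 4, 5, 6} --q--> {0, 1, 2, 3, 4, 5, 6}  [new]
{1, 3, 4, 5, 6} --p--> {0, 1, 3, 4, 5, 6}  [new]
{1, 3, 4, 5, 6} --q--> {0, 1, 2, 3, 4, 5, 6}  [seen]
{0, 1, 3, 4} --p--> {0, 1, 3, 4, 5, 6}  [seen]
{0, 1, 3, 4} --q--> {0, 1, 2, 3, 4, 5}  [new]
{3, 4, 5, 6} --p--> {0, 3, 4, 5, 6}  [new]
{3, 4, 5, 6} --q--> {0, 1, 2, 3, 4, 5, 6}  [seen]
{0, 1, 2, 3, 4, 5, 6} --p--> {0, 1, 3, 4, 5, 6}  [seen]
{0, 1, 2, 3, 4, 5, 6} --q--> {0, 1, 2, 3, 4, 5, 6}  [seen]
{0, 1, 3, 4, 5, 6} --p--> {0, 1, 3, 4, 5, 6}  [seen]
{0, 1, 3, 4, 5, 6} --q--> {0, 1, 2, 3, 4, 5, 6}  [seen]
{0, 1, 2, 3, 4, 5} --p--> {0, 1, 3, 4, 5, 6}  [seen]
{0, 1, 2, 3, 4, 5} --q--> {0, 1, 2, 3, 4, 5}  [seen]
{0, 3, 4, 5, 6} --p--> {0, 3, 4, 5, 6}  [seen]
{0, 3, 4, 5, 6} --q--> {0, 1, 2, 3, 4, 5, 6}  [seen]
Reachable DFA states: {0}, {4}, {0, 3}, {3}, {0, 1, 2, 5}, {0, 4, 5, 6}, {1, 3, 4, 5, 6}, {0, 1, 3, 4}, {3, 4, 5, 6}, {0, 1, 2, 3, 4, 5, 6}, {0, 1, 3, 4, 5, 6}, {0, 1, 2, 3, 4, 5}, {0, 3, 4, 5, 6}.
Accepting DFA states (contain an NFA accepting state): {0}, {0, 3}, {3}, {0, 1, 2, 5}, {0, 4, 5, 6}, {1, 3, 4, 5, 6}, {0, 1, 3, 4}, {3, 4, 5, 6}, {0, 1, 2, 3, 4, 5, 6}, {0, 1, 3, 4, 5, 6}, {0, 1, 2, 3, 4, 5}, {0, 3, 4, 5, 6}.

12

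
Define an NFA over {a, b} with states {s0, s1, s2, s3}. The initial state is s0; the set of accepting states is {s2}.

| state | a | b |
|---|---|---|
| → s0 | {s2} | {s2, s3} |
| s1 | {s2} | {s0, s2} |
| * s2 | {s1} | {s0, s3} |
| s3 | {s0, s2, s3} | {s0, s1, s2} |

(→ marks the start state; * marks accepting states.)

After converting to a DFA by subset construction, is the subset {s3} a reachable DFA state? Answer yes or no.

no

Start state of the DFA: {s0}.
{s0} --a--> {s2}  [new]
{s0} --b--> {s2, s3}  [new]
{s2} --a--> {s1}  [new]
{s2} --b--> {s0, s3}  [new]
{s2, s3} --a--> {s0, s1, s2, s3}  [new]
{s2, s3} --b--> {s0, s1, s2, s3}  [seen]
{s1} --a--> {s2}  [seen]
{s1} --b--> {s0, s2}  [new]
{s0, s3} --a--> {s0, s2, s3}  [new]
{s0, s3} --b--> {s0, s1, s2, s3}  [seen]
{s0, s1, s2, s3} --a--> {s0, s1, s2, s3}  [seen]
{s0, s1, s2, s3} --b--> {s0, s1, s2, s3}  [seen]
{s0, s2} --a--> {s1, s2}  [new]
{s0, s2} --b--> {s0, s2, s3}  [seen]
{s0, s2, s3} --a--> {s0, s1, s2, s3}  [seen]
{s0, s2, s3} --b--> {s0, s1, s2, s3}  [seen]
{s1, s2} --a--> {s1, s2}  [seen]
{s1, s2} --b--> {s0, s2, s3}  [seen]
Reachable DFA states: {s0}, {s2}, {s2, s3}, {s1}, {s0, s3}, {s0, s1, s2, s3}, {s0, s2}, {s0, s2, s3}, {s1, s2}.
{s3} is not among them.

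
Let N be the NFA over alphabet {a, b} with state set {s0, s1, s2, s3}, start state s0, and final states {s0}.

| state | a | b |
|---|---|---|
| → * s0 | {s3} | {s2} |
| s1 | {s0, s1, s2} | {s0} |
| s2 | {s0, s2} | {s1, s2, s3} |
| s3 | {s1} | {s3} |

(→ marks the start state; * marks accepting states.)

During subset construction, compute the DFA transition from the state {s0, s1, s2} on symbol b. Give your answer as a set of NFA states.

δ(s0,b) = {s2}; δ(s1,b) = {s0}; δ(s2,b) = {s1, s2, s3}.
Union: {s0, s1, s2, s3}.

{s0, s1, s2, s3}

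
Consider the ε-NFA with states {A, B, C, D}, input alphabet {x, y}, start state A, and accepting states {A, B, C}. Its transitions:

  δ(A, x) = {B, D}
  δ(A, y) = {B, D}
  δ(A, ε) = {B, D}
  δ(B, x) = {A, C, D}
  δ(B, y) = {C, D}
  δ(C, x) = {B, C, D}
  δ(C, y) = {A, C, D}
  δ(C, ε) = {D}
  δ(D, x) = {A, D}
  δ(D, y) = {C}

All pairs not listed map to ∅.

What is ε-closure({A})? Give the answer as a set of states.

{A, B, D}

Begin with {A}.
A →ε {B, D}; add B, D.
ε-closure = {A, B, D}.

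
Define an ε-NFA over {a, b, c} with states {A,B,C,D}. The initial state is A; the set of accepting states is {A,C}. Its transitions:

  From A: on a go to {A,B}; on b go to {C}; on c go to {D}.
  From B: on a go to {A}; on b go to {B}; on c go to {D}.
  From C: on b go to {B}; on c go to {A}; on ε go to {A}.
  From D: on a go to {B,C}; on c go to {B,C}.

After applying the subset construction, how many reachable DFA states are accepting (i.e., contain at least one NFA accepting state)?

6

Start state of the DFA: {A} (ε-closure of the NFA start).
{A} --a--> {A,B}  [new]
{A} --b--> {A,C}  [new]
{A} --c--> {D}  [new]
{A,B} --a--> {A,B}  [seen]
{A,B} --b--> {A,B,C}  [new]
{A,B} --c--> {D}  [seen]
{A,C} --a--> {A,B}  [seen]
{A,C} --b--> {A,B,C}  [seen]
{A,C} --c--> {A,D}  [new]
{D} --a--> {A,B,C}  [seen]
{D} --b--> ∅  [new]
{D} --c--> {A,B,C}  [seen]
{A,B,C} --a--> {A,B}  [seen]
{A,B,C} --b--> {A,B,C}  [seen]
{A,B,C} --c--> {A,D}  [seen]
{A,D} --a--> {A,B,C}  [seen]
{A,D} --b--> {A,C}  [seen]
{A,D} --c--> {A,B,C,D}  [new]
∅ --a--> ∅  [seen]
∅ --b--> ∅  [seen]
∅ --c--> ∅  [seen]
{A,B,C,D} --a--> {A,B,C}  [seen]
{A,B,C,D} --b--> {A,B,C}  [seen]
{A,B,C,D} --c--> {A,B,C,D}  [seen]
Reachable DFA states: {A}, {A,B}, {A,C}, {D}, {A,B,C}, {A,D}, ∅, {A,B,C,D}.
Accepting DFA states (contain an NFA accepting state): {A}, {A,B}, {A,C}, {A,B,C}, {A,D}, {A,B,C,D}.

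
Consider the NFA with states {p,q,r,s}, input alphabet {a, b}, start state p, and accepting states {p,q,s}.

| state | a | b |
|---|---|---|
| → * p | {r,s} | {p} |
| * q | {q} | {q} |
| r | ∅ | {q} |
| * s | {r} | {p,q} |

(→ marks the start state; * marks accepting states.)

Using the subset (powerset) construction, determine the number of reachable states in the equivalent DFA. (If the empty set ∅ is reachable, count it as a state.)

8

Start state of the DFA: {p}.
{p} --a--> {r,s}  [new]
{p} --b--> {p}  [seen]
{r,s} --a--> {r}  [new]
{r,s} --b--> {p,q}  [new]
{r} --a--> ∅  [new]
{r} --b--> {q}  [new]
{p,q} --a--> {q,r,s}  [new]
{p,q} --b--> {p,q}  [seen]
∅ --a--> ∅  [seen]
∅ --b--> ∅  [seen]
{q} --a--> {q}  [seen]
{q} --b--> {q}  [seen]
{q,r,s} --a--> {q,r}  [new]
{q,r,s} --b--> {p,q}  [seen]
{q,r} --a--> {q}  [seen]
{q,r} --b--> {q}  [seen]
Reachable DFA states: {p}, {r,s}, {r}, {p,q}, ∅, {q}, {q,r,s}, {q,r}.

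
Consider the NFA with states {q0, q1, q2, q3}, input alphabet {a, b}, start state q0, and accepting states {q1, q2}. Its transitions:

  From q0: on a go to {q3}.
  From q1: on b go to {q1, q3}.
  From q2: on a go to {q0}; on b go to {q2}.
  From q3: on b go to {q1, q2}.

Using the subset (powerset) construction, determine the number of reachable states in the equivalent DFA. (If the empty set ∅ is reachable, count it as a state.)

Start state of the DFA: {q0}.
{q0} --a--> {q3}  [new]
{q0} --b--> ∅  [new]
{q3} --a--> ∅  [seen]
{q3} --b--> {q1, q2}  [new]
∅ --a--> ∅  [seen]
∅ --b--> ∅  [seen]
{q1, q2} --a--> {q0}  [seen]
{q1, q2} --b--> {q1, q2, q3}  [new]
{q1, q2, q3} --a--> {q0}  [seen]
{q1, q2, q3} --b--> {q1, q2, q3}  [seen]
Reachable DFA states: {q0}, {q3}, ∅, {q1, q2}, {q1, q2, q3}.

5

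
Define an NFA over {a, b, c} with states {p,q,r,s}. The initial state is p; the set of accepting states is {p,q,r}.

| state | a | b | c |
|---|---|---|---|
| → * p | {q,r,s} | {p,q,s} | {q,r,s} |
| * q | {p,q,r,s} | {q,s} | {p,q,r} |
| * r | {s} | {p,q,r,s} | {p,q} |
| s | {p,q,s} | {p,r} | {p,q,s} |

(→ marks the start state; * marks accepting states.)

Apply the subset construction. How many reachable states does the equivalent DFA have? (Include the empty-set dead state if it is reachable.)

Start state of the DFA: {p}.
{p} --a--> {q,r,s}  [new]
{p} --b--> {p,q,s}  [new]
{p} --c--> {q,r,s}  [seen]
{q,r,s} --a--> {p,q,r,s}  [new]
{q,r,s} --b--> {p,q,r,s}  [seen]
{q,r,s} --c--> {p,q,r,s}  [seen]
{p,q,s} --a--> {p,q,r,s}  [seen]
{p,q,s} --b--> {p,q,r,s}  [seen]
{p,q,s} --c--> {p,q,r,s}  [seen]
{p,q,r,s} --a--> {p,q,r,s}  [seen]
{p,q,r,s} --b--> {p,q,r,s}  [seen]
{p,q,r,s} --c--> {p,q,r,s}  [seen]
Reachable DFA states: {p}, {q,r,s}, {p,q,s}, {p,q,r,s}.

4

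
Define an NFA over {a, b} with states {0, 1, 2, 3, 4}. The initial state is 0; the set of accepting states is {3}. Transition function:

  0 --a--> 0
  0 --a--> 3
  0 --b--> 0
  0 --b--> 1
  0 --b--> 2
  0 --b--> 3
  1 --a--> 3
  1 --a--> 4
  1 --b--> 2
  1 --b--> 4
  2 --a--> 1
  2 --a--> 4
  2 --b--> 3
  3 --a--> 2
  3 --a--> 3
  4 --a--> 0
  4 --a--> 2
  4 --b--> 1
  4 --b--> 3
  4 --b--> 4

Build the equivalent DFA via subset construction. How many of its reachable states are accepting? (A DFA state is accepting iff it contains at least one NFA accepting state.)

4

Start state of the DFA: {0}.
{0} --a--> {0, 3}  [new]
{0} --b--> {0, 1, 2, 3}  [new]
{0, 3} --a--> {0, 2, 3}  [new]
{0, 3} --b--> {0, 1, 2, 3}  [seen]
{0, 1, 2, 3} --a--> {0, 1, 2, 3, 4}  [new]
{0, 1, 2, 3} --b--> {0, 1, 2, 3, 4}  [seen]
{0, 2, 3} --a--> {0, 1, 2, 3, 4}  [seen]
{0, 2, 3} --b--> {0, 1, 2, 3}  [seen]
{0, 1, 2, 3, 4} --a--> {0, 1, 2, 3, 4}  [seen]
{0, 1, 2, 3, 4} --b--> {0, 1, 2, 3, 4}  [seen]
Reachable DFA states: {0}, {0, 3}, {0, 1, 2, 3}, {0, 2, 3}, {0, 1, 2, 3, 4}.
Accepting DFA states (contain an NFA accepting state): {0, 3}, {0, 1, 2, 3}, {0, 2, 3}, {0, 1, 2, 3, 4}.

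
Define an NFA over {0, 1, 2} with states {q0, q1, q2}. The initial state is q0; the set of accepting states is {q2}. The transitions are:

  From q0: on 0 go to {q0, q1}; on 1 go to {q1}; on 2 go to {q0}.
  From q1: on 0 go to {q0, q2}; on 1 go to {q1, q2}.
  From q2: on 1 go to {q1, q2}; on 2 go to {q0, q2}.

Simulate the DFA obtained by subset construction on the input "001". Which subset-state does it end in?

{q1, q2}

Start: {q0}.
δ(q0,0) = {q0, q1}.
Union: {q0, q1}.
After 0: {q0, q1}.
δ(q0,0) = {q0, q1}; δ(q1,0) = {q0, q2}.
Union: {q0, q1, q2}.
After 0: {q0, q1, q2}.
δ(q0,1) = {q1}; δ(q1,1) = {q1, q2}; δ(q2,1) = {q1, q2}.
Union: {q1, q2}.
After 1: {q1, q2}.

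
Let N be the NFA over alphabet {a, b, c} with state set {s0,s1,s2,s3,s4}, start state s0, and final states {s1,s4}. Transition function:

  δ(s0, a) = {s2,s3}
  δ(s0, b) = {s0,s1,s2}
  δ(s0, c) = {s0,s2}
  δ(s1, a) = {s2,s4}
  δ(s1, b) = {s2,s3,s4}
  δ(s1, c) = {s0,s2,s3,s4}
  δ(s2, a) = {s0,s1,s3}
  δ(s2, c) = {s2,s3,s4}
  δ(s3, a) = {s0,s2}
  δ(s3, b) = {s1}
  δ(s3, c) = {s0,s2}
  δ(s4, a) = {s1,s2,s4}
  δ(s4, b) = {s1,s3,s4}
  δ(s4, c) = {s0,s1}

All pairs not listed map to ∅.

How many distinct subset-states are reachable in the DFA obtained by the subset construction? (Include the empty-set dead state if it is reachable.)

Start state of the DFA: {s0}.
{s0} --a--> {s2,s3}  [new]
{s0} --b--> {s0,s1,s2}  [new]
{s0} --c--> {s0,s2}  [new]
{s2,s3} --a--> {s0,s1,s2,s3}  [new]
{s2,s3} --b--> {s1}  [new]
{s2,s3} --c--> {s0,s2,s3,s4}  [new]
{s0,s1,s2} --a--> {s0,s1,s2,s3,s4}  [new]
{s0,s1,s2} --b--> {s0,s1,s2,s3,s4}  [seen]
{s0,s1,s2} --c--> {s0,s2,s3,s4}  [seen]
{s0,s2} --a--> {s0,s1,s2,s3}  [seen]
{s0,s2} --b--> {s0,s1,s2}  [seen]
{s0,s2} --c--> {s0,s2,s3,s4}  [seen]
{s0,s1,s2,s3} --a--> {s0,s1,s2,s3,s4}  [seen]
{s0,s1,s2,s3} --b--> {s0,s1,s2,s3,s4}  [seen]
{s0,s1,s2,s3} --c--> {s0,s2,s3,s4}  [seen]
{s1} --a--> {s2,s4}  [new]
{s1} --b--> {s2,s3,s4}  [new]
{s1} --c--> {s0,s2,s3,s4}  [seen]
{s0,s2,s3,s4} --a--> {s0,s1,s2,s3,s4}  [seen]
{s0,s2,s3,s4} --b--> {s0,s1,s2,s3,s4}  [seen]
{s0,s2,s3,s4} --c--> {s0,s1,s2,s3,s4}  [seen]
{s0,s1,s2,s3,s4} --a--> {s0,s1,s2,s3,s4}  [seen]
{s0,s1,s2,s3,s4} --b--> {s0,s1,s2,s3,s4}  [seen]
{s0,s1,s2,s3,s4} --c--> {s0,s1,s2,s3,s4}  [seen]
{s2,s4} --a--> {s0,s1,s2,s3,s4}  [seen]
{s2,s4} --b--> {s1,s3,s4}  [new]
{s2,s4} --c--> {s0,s1,s2,s3,s4}  [seen]
{s2,s3,s4} --a--> {s0,s1,s2,s3,s4}  [seen]
{s2,s3,s4} --b--> {s1,s3,s4}  [seen]
{s2,s3,s4} --c--> {s0,s1,s2,s3,s4}  [seen]
{s1,s3,s4} --a--> {s0,s1,s2,s4}  [new]
{s1,s3,s4} --b--> {s1,s2,s3,s4}  [new]
{s1,s3,s4} --c--> {s0,s1,s2,s3,s4}  [seen]
{s0,s1,s2,s4} --a--> {s0,s1,s2,s3,s4}  [seen]
{s0,s1,s2,s4} --b--> {s0,s1,s2,s3,s4}  [seen]
{s0,s1,s2,s4} --c--> {s0,s1,s2,s3,s4}  [seen]
{s1,s2,s3,s4} --a--> {s0,s1,s2,s3,s4}  [seen]
{s1,s2,s3,s4} --b--> {s1,s2,s3,s4}  [seen]
{s1,s2,s3,s4} --c--> {s0,s1,s2,s3,s4}  [seen]
Reachable DFA states: {s0}, {s2,s3}, {s0,s1,s2}, {s0,s2}, {s0,s1,s2,s3}, {s1}, {s0,s2,s3,s4}, {s0,s1,s2,s3,s4}, {s2,s4}, {s2,s3,s4}, {s1,s3,s4}, {s0,s1,s2,s4}, {s1,s2,s3,s4}.

13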